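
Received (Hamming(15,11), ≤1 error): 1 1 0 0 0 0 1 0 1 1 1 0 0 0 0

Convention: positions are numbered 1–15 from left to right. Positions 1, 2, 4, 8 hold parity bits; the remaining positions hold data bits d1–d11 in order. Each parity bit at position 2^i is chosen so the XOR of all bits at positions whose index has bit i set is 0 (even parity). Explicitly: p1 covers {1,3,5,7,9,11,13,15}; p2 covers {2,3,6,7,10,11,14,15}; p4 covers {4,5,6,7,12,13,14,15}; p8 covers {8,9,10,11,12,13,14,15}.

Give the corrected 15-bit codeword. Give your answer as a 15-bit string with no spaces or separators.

110000101111000

s1 (pos 1,3,5,7,9,11,13,15): 1⊕0⊕0⊕1⊕1⊕1⊕0⊕0 = 0
s2 (pos 2,3,6,7,10,11,14,15): 1⊕0⊕0⊕1⊕1⊕1⊕0⊕0 = 0
s4 (pos 4,5,6,7,12,13,14,15): 0⊕0⊕0⊕1⊕0⊕0⊕0⊕0 = 1
s8 (pos 8,9,10,11,12,13,14,15): 0⊕1⊕1⊕1⊕0⊕0⊕0⊕0 = 1
Syndrome s8…s1 = 1100 → error at position 12.
Flip position 12: 110000101110000 → 110000101111000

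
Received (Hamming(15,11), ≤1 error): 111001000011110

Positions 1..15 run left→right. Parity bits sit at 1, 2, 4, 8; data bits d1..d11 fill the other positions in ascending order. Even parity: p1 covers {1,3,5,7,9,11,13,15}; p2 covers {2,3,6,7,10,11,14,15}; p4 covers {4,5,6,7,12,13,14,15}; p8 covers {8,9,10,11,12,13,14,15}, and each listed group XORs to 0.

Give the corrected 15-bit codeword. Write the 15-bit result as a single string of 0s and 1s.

s1 (pos 1,3,5,7,9,11,13,15): 1⊕1⊕0⊕0⊕0⊕1⊕1⊕0 = 0
s2 (pos 2,3,6,7,10,11,14,15): 1⊕1⊕1⊕0⊕0⊕1⊕1⊕0 = 1
s4 (pos 4,5,6,7,12,13,14,15): 0⊕0⊕1⊕0⊕1⊕1⊕1⊕0 = 0
s8 (pos 8,9,10,11,12,13,14,15): 0⊕0⊕0⊕1⊕1⊕1⊕1⊕0 = 0
Syndrome s8…s1 = 0010 → error at position 2.
Flip position 2: 111001000011110 → 101001000011110

101001000011110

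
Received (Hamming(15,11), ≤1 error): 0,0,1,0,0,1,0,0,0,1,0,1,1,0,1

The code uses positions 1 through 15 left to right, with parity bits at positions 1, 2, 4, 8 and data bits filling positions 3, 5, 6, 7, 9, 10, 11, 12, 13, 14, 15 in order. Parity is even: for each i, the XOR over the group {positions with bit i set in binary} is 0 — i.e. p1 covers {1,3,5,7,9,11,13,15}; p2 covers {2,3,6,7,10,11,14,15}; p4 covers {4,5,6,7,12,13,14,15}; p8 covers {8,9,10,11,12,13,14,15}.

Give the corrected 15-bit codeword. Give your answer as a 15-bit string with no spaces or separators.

101001000101101

s1 (pos 1,3,5,7,9,11,13,15): 0⊕1⊕0⊕0⊕0⊕0⊕1⊕1 = 1
s2 (pos 2,3,6,7,10,11,14,15): 0⊕1⊕1⊕0⊕1⊕0⊕0⊕1 = 0
s4 (pos 4,5,6,7,12,13,14,15): 0⊕0⊕1⊕0⊕1⊕1⊕0⊕1 = 0
s8 (pos 8,9,10,11,12,13,14,15): 0⊕0⊕1⊕0⊕1⊕1⊕0⊕1 = 0
Syndrome s8…s1 = 0001 → error at position 1.
Flip position 1: 001001000101101 → 101001000101101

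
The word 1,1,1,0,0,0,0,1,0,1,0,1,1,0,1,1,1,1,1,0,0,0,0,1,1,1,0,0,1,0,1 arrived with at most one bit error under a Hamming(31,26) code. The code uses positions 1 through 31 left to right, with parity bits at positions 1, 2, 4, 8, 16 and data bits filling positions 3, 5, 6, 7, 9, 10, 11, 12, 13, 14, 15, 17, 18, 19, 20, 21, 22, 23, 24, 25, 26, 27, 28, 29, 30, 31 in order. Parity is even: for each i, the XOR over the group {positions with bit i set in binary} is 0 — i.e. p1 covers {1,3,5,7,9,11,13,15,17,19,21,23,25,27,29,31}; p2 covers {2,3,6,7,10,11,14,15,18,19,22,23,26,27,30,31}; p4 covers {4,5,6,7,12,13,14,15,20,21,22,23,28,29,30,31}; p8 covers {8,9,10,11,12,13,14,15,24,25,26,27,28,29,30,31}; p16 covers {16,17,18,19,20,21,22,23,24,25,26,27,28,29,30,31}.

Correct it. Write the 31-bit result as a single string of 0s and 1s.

s1 (pos 1,3,5,7,9,11,13,15,17,19,21,23,25,27,29,31): 1⊕1⊕0⊕0⊕0⊕0⊕1⊕1⊕1⊕1⊕0⊕0⊕1⊕0⊕1⊕1 = 1
s2 (pos 2,3,6,7,10,11,14,15,18,19,22,23,26,27,30,31): 1⊕1⊕0⊕0⊕1⊕0⊕0⊕1⊕1⊕1⊕0⊕0⊕1⊕0⊕0⊕1 = 0
s4 (pos 4,5,6,7,12,13,14,15,20,21,22,23,28,29,30,31): 0⊕0⊕0⊕0⊕1⊕1⊕0⊕1⊕0⊕0⊕0⊕0⊕0⊕1⊕0⊕1 = 1
s8 (pos 8,9,10,11,12,13,14,15,24,25,26,27,28,29,30,31): 1⊕0⊕1⊕0⊕1⊕1⊕0⊕1⊕1⊕1⊕1⊕0⊕0⊕1⊕0⊕1 = 0
s16 (pos 16,17,18,19,20,21,22,23,24,25,26,27,28,29,30,31): 1⊕1⊕1⊕1⊕0⊕0⊕0⊕0⊕1⊕1⊕1⊕0⊕0⊕1⊕0⊕1 = 1
Syndrome s16…s1 = 10101 → error at position 21.
Flip position 21: 1110000101011011111000011100101 → 1110000101011011111010011100101

1110000101011011111010011100101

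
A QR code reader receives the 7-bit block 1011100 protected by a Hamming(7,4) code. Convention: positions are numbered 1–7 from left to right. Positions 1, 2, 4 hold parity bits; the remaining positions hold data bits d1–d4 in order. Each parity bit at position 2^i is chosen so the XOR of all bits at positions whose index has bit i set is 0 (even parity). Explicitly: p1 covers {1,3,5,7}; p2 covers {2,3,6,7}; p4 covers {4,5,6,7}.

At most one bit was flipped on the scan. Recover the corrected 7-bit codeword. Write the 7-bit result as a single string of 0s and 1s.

1001100

s1 (pos 1,3,5,7): 1⊕1⊕1⊕0 = 1
s2 (pos 2,3,6,7): 0⊕1⊕0⊕0 = 1
s4 (pos 4,5,6,7): 1⊕1⊕0⊕0 = 0
Syndrome s4…s1 = 011 → error at position 3.
Flip position 3: 1011100 → 1001100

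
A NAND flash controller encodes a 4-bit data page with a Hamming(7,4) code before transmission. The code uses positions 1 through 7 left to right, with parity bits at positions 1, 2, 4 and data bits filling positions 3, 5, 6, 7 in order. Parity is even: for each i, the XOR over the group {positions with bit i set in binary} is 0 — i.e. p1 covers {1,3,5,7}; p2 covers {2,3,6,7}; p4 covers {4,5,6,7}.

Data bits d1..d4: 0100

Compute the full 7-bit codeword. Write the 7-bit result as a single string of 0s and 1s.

Place data at non-parity positions: p1 p2 0 p4 1 0 0
p1 (pos 1,3,5,7): XOR of data positions = 0⊕1⊕0 = 1
p2 (pos 2,3,6,7): XOR of data positions = 0⊕0⊕0 = 0
p4 (pos 4,5,6,7): XOR of data positions = 1⊕0⊕0 = 1
Codeword: 1001100

1001100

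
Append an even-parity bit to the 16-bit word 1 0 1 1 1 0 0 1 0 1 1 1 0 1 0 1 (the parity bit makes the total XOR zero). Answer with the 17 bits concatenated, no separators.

XOR of the 16 data bits: 1⊕0⊕1⊕1⊕1⊕0⊕0⊕1⊕0⊕1⊕1⊕1⊕0⊕1⊕0⊕1 = 0
Parity bit = 0 (so all 17 bits XOR to 0).

10111001011101010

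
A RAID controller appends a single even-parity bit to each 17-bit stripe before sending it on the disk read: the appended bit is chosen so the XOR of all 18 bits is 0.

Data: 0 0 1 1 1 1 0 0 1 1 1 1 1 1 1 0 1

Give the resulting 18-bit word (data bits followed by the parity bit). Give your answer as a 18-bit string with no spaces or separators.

XOR of the 17 data bits: 0⊕0⊕1⊕1⊕1⊕1⊕0⊕0⊕1⊕1⊕1⊕1⊕1⊕1⊕1⊕0⊕1 = 0
Parity bit = 0 (so all 18 bits XOR to 0).

001111001111111010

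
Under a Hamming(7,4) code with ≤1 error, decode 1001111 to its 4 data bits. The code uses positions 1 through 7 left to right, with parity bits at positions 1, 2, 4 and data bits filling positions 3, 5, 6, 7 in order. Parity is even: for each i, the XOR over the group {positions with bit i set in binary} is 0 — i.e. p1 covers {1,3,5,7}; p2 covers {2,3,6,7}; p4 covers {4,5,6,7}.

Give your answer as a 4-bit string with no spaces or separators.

0111

s1 (pos 1,3,5,7): 1⊕0⊕1⊕1 = 1
s2 (pos 2,3,6,7): 0⊕0⊕1⊕1 = 0
s4 (pos 4,5,6,7): 1⊕1⊕1⊕1 = 0
Syndrome s4…s1 = 001 → error at position 1.
Flip position 1: 1001111 → 0001111
Read data bits from positions 3,5,6,7: 0111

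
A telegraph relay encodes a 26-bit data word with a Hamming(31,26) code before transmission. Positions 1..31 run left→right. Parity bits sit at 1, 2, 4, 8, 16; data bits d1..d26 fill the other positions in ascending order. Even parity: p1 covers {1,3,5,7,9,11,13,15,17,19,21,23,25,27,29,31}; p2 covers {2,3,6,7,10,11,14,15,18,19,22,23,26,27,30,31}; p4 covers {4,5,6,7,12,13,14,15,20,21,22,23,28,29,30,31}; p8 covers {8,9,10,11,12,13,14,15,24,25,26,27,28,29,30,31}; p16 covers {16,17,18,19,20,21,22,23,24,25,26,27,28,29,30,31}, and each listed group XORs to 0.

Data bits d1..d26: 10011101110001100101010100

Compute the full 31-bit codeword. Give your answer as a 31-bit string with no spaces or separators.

1111001011011100001100101010100

Place data at non-parity positions: p1 p2 1 p4 0 0 1 p8 1 1 0 1 1 1 0 p16 0 0 1 1 0 0 1 0 1 0 1 0 1 0 0
p1 (pos 1,3,5,7,9,11,13,15,17,19,21,23,25,27,29,31): XOR of data positions = 1⊕0⊕1⊕1⊕0⊕1⊕0⊕0⊕1⊕0⊕1⊕1⊕1⊕1⊕0 = 1
p2 (pos 2,3,6,7,10,11,14,15,18,19,22,23,26,27,30,31): XOR of data positions = 1⊕0⊕1⊕1⊕0⊕1⊕0⊕0⊕1⊕0⊕1⊕0⊕1⊕0⊕0 = 1
p4 (pos 4,5,6,7,12,13,14,15,20,21,22,23,28,29,30,31): XOR of data positions = 0⊕0⊕1⊕1⊕1⊕1⊕0⊕1⊕0⊕0⊕1⊕0⊕1⊕0⊕0 = 1
p8 (pos 8,9,10,11,12,13,14,15,24,25,26,27,28,29,30,31): XOR of data positions = 1⊕1⊕0⊕1⊕1⊕1⊕0⊕0⊕1⊕0⊕1⊕0⊕1⊕0⊕0 = 0
p16 (pos 16,17,18,19,20,21,22,23,24,25,26,27,28,29,30,31): XOR of data positions = 0⊕0⊕1⊕1⊕0⊕0⊕1⊕0⊕1⊕0⊕1⊕0⊕1⊕0⊕0 = 0
Codeword: 1111001011011100001100101010100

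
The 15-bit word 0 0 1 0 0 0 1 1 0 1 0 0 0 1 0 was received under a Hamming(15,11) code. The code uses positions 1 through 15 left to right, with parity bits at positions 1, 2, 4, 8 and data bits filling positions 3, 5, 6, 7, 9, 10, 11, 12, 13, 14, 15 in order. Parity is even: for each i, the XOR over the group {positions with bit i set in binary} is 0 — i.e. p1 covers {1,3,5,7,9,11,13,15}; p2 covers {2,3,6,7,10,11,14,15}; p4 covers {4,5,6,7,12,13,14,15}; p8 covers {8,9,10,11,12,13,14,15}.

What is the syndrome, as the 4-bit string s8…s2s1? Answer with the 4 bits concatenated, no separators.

1000

s1 (pos 1,3,5,7,9,11,13,15): 0⊕1⊕0⊕1⊕0⊕0⊕0⊕0 = 0
s2 (pos 2,3,6,7,10,11,14,15): 0⊕1⊕0⊕1⊕1⊕0⊕1⊕0 = 0
s4 (pos 4,5,6,7,12,13,14,15): 0⊕0⊕0⊕1⊕0⊕0⊕1⊕0 = 0
s8 (pos 8,9,10,11,12,13,14,15): 1⊕0⊕1⊕0⊕0⊕0⊕1⊕0 = 1
Syndrome s8…s1 = 1000 → error at position 8.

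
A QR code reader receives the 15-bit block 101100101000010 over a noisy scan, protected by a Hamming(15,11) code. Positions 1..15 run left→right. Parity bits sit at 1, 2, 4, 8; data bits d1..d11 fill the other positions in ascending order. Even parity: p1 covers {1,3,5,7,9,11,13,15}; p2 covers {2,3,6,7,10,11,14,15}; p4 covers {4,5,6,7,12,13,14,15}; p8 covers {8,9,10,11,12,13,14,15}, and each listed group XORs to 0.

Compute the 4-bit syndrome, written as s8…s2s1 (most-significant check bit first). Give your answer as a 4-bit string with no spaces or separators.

0110

s1 (pos 1,3,5,7,9,11,13,15): 1⊕1⊕0⊕1⊕1⊕0⊕0⊕0 = 0
s2 (pos 2,3,6,7,10,11,14,15): 0⊕1⊕0⊕1⊕0⊕0⊕1⊕0 = 1
s4 (pos 4,5,6,7,12,13,14,15): 1⊕0⊕0⊕1⊕0⊕0⊕1⊕0 = 1
s8 (pos 8,9,10,11,12,13,14,15): 0⊕1⊕0⊕0⊕0⊕0⊕1⊕0 = 0
Syndrome s8…s1 = 0110 → error at position 6.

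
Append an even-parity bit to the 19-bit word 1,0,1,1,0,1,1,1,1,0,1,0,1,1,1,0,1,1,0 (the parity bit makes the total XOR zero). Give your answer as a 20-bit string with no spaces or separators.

10110111101011101101

XOR of the 19 data bits: 1⊕0⊕1⊕1⊕0⊕1⊕1⊕1⊕1⊕0⊕1⊕0⊕1⊕1⊕1⊕0⊕1⊕1⊕0 = 1
Parity bit = 1 (so all 20 bits XOR to 0).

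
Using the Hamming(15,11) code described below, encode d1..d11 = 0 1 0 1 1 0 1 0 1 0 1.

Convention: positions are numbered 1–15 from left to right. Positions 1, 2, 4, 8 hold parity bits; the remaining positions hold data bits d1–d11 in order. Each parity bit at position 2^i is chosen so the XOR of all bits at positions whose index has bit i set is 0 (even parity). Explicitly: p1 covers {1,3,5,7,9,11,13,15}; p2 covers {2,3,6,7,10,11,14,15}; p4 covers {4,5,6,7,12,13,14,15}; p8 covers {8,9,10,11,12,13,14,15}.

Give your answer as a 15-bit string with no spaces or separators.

Place data at non-parity positions: p1 p2 0 p4 1 0 1 p8 1 0 1 0 1 0 1
p1 (pos 1,3,5,7,9,11,13,15): XOR of data positions = 0⊕1⊕1⊕1⊕1⊕1⊕1 = 0
p2 (pos 2,3,6,7,10,11,14,15): XOR of data positions = 0⊕0⊕1⊕0⊕1⊕0⊕1 = 1
p4 (pos 4,5,6,7,12,13,14,15): XOR of data positions = 1⊕0⊕1⊕0⊕1⊕0⊕1 = 0
p8 (pos 8,9,10,11,12,13,14,15): XOR of data positions = 1⊕0⊕1⊕0⊕1⊕0⊕1 = 0
Codeword: 010010101010101

010010101010101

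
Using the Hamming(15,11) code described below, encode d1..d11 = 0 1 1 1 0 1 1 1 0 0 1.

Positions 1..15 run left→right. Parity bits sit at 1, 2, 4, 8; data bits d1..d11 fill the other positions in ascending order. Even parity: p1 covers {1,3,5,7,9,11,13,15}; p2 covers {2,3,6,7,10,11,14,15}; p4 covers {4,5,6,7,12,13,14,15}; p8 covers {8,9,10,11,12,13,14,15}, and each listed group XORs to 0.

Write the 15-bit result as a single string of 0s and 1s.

010111100111001

Place data at non-parity positions: p1 p2 0 p4 1 1 1 p8 0 1 1 1 0 0 1
p1 (pos 1,3,5,7,9,11,13,15): XOR of data positions = 0⊕1⊕1⊕0⊕1⊕0⊕1 = 0
p2 (pos 2,3,6,7,10,11,14,15): XOR of data positions = 0⊕1⊕1⊕1⊕1⊕0⊕1 = 1
p4 (pos 4,5,6,7,12,13,14,15): XOR of data positions = 1⊕1⊕1⊕1⊕0⊕0⊕1 = 1
p8 (pos 8,9,10,11,12,13,14,15): XOR of data positions = 0⊕1⊕1⊕1⊕0⊕0⊕1 = 0
Codeword: 010111100111001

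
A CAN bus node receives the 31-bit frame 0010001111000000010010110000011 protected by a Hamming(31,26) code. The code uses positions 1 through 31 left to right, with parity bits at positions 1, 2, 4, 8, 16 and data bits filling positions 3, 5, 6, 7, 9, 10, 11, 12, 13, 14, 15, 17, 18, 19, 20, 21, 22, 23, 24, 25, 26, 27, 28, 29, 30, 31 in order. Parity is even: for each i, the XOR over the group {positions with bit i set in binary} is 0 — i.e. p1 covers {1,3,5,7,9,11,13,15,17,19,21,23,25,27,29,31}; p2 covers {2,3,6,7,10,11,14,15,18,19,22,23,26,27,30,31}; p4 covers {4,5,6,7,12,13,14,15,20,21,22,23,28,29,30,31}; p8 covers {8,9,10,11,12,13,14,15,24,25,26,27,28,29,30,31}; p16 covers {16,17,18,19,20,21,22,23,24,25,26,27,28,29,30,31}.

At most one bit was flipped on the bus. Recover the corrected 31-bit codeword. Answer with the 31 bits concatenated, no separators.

s1 (pos 1,3,5,7,9,11,13,15,17,19,21,23,25,27,29,31): 0⊕1⊕0⊕1⊕1⊕0⊕0⊕0⊕0⊕0⊕1⊕1⊕0⊕0⊕0⊕1 = 0
s2 (pos 2,3,6,7,10,11,14,15,18,19,22,23,26,27,30,31): 0⊕1⊕0⊕1⊕1⊕0⊕0⊕0⊕1⊕0⊕0⊕1⊕0⊕0⊕1⊕1 = 1
s4 (pos 4,5,6,7,12,13,14,15,20,21,22,23,28,29,30,31): 0⊕0⊕0⊕1⊕0⊕0⊕0⊕0⊕0⊕1⊕0⊕1⊕0⊕0⊕1⊕1 = 1
s8 (pos 8,9,10,11,12,13,14,15,24,25,26,27,28,29,30,31): 1⊕1⊕1⊕0⊕0⊕0⊕0⊕0⊕1⊕0⊕0⊕0⊕0⊕0⊕1⊕1 = 0
s16 (pos 16,17,18,19,20,21,22,23,24,25,26,27,28,29,30,31): 0⊕0⊕1⊕0⊕0⊕1⊕0⊕1⊕1⊕0⊕0⊕0⊕0⊕0⊕1⊕1 = 0
Syndrome s16…s1 = 00110 → error at position 6.
Flip position 6: 0010001111000000010010110000011 → 0010011111000000010010110000011

0010011111000000010010110000011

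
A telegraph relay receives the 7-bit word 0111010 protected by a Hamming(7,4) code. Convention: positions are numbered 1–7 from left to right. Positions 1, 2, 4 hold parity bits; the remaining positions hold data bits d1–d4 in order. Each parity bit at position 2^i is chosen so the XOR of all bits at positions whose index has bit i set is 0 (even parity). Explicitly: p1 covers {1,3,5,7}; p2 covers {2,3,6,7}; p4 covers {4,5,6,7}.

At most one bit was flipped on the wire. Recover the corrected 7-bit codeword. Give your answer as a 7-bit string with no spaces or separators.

0101010

s1 (pos 1,3,5,7): 0⊕1⊕0⊕0 = 1
s2 (pos 2,3,6,7): 1⊕1⊕1⊕0 = 1
s4 (pos 4,5,6,7): 1⊕0⊕1⊕0 = 0
Syndrome s4…s1 = 011 → error at position 3.
Flip position 3: 0111010 → 0101010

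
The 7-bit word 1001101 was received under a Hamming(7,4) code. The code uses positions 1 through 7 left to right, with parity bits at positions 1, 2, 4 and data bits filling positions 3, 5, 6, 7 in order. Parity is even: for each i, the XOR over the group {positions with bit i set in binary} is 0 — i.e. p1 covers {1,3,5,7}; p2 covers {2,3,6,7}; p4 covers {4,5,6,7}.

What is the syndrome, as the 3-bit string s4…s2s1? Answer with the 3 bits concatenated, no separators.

s1 (pos 1,3,5,7): 1⊕0⊕1⊕1 = 1
s2 (pos 2,3,6,7): 0⊕0⊕0⊕1 = 1
s4 (pos 4,5,6,7): 1⊕1⊕0⊕1 = 1
Syndrome s4…s1 = 111 → error at position 7.

111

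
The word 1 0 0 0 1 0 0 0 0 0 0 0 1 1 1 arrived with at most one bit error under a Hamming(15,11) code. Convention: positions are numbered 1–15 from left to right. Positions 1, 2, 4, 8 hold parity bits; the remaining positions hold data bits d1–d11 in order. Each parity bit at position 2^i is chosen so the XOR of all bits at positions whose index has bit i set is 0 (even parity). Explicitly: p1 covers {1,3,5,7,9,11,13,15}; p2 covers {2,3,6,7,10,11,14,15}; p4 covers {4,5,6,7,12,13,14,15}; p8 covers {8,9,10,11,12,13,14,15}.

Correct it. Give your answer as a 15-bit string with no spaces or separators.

100010010000111

s1 (pos 1,3,5,7,9,11,13,15): 1⊕0⊕1⊕0⊕0⊕0⊕1⊕1 = 0
s2 (pos 2,3,6,7,10,11,14,15): 0⊕0⊕0⊕0⊕0⊕0⊕1⊕1 = 0
s4 (pos 4,5,6,7,12,13,14,15): 0⊕1⊕0⊕0⊕0⊕1⊕1⊕1 = 0
s8 (pos 8,9,10,11,12,13,14,15): 0⊕0⊕0⊕0⊕0⊕1⊕1⊕1 = 1
Syndrome s8…s1 = 1000 → error at position 8.
Flip position 8: 100010000000111 → 100010010000111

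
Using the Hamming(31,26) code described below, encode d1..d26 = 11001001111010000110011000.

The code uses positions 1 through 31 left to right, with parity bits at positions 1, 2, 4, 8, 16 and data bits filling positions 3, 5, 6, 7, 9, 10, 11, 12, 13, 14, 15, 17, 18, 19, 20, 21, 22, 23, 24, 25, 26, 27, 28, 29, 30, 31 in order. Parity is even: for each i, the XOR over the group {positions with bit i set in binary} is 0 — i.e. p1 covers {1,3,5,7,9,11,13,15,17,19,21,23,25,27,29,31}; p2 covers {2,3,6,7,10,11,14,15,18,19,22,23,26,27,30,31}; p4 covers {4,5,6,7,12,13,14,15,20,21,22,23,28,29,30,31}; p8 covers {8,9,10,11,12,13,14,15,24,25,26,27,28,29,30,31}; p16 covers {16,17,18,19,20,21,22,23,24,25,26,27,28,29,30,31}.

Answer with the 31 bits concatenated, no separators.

Place data at non-parity positions: p1 p2 1 p4 1 0 0 p8 1 0 0 1 1 1 1 p16 0 1 0 0 0 0 1 1 0 0 1 1 0 0 0
p1 (pos 1,3,5,7,9,11,13,15,17,19,21,23,25,27,29,31): XOR of data positions = 1⊕1⊕0⊕1⊕0⊕1⊕1⊕0⊕0⊕0⊕1⊕0⊕1⊕0⊕0 = 1
p2 (pos 2,3,6,7,10,11,14,15,18,19,22,23,26,27,30,31): XOR of data positions = 1⊕0⊕0⊕0⊕0⊕1⊕1⊕1⊕0⊕0⊕1⊕0⊕1⊕0⊕0 = 0
p4 (pos 4,5,6,7,12,13,14,15,20,21,22,23,28,29,30,31): XOR of data positions = 1⊕0⊕0⊕1⊕1⊕1⊕1⊕0⊕0⊕0⊕1⊕1⊕0⊕0⊕0 = 1
p8 (pos 8,9,10,11,12,13,14,15,24,25,26,27,28,29,30,31): XOR of data positions = 1⊕0⊕0⊕1⊕1⊕1⊕1⊕1⊕0⊕0⊕1⊕1⊕0⊕0⊕0 = 0
p16 (pos 16,17,18,19,20,21,22,23,24,25,26,27,28,29,30,31): XOR of data positions = 0⊕1⊕0⊕0⊕0⊕0⊕1⊕1⊕0⊕0⊕1⊕1⊕0⊕0⊕0 = 1
Codeword: 1011100010011111010000110011000

1011100010011111010000110011000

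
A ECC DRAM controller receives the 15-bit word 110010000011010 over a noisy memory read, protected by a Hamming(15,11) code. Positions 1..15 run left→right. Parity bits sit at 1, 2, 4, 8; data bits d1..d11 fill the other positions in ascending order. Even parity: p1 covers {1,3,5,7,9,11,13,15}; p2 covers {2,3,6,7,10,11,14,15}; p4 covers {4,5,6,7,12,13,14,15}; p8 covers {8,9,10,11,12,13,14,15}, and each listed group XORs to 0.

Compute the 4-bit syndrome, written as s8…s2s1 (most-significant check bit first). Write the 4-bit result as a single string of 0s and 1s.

1111

s1 (pos 1,3,5,7,9,11,13,15): 1⊕0⊕1⊕0⊕0⊕1⊕0⊕0 = 1
s2 (pos 2,3,6,7,10,11,14,15): 1⊕0⊕0⊕0⊕0⊕1⊕1⊕0 = 1
s4 (pos 4,5,6,7,12,13,14,15): 0⊕1⊕0⊕0⊕1⊕0⊕1⊕0 = 1
s8 (pos 8,9,10,11,12,13,14,15): 0⊕0⊕0⊕1⊕1⊕0⊕1⊕0 = 1
Syndrome s8…s1 = 1111 → error at position 15.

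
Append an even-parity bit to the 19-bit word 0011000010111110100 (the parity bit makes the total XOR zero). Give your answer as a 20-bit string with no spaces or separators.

XOR of the 19 data bits: 0⊕0⊕1⊕1⊕0⊕0⊕0⊕0⊕1⊕0⊕1⊕1⊕1⊕1⊕1⊕0⊕1⊕0⊕0 = 1
Parity bit = 1 (so all 20 bits XOR to 0).

00110000101111101001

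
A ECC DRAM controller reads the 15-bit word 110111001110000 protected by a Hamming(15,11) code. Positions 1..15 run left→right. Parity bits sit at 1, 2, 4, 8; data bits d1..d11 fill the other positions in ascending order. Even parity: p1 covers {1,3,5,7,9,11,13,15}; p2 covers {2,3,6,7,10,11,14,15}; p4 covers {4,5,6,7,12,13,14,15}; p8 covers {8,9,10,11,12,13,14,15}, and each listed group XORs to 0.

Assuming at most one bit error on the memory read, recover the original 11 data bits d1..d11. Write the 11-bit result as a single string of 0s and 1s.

01101111000

s1 (pos 1,3,5,7,9,11,13,15): 1⊕0⊕1⊕0⊕1⊕1⊕0⊕0 = 0
s2 (pos 2,3,6,7,10,11,14,15): 1⊕0⊕1⊕0⊕1⊕1⊕0⊕0 = 0
s4 (pos 4,5,6,7,12,13,14,15): 1⊕1⊕1⊕0⊕0⊕0⊕0⊕0 = 1
s8 (pos 8,9,10,11,12,13,14,15): 0⊕1⊕1⊕1⊕0⊕0⊕0⊕0 = 1
Syndrome s8…s1 = 1100 → error at position 12.
Flip position 12: 110111001110000 → 110111001111000
Read data bits from positions 3,5,6,7,9,10,11,12,13,14,15: 01101111000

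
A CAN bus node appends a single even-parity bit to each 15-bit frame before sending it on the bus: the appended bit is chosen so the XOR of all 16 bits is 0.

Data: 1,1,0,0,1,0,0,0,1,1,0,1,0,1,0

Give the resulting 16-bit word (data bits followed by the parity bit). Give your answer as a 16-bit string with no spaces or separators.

XOR of the 15 data bits: 1⊕1⊕0⊕0⊕1⊕0⊕0⊕0⊕1⊕1⊕0⊕1⊕0⊕1⊕0 = 1
Parity bit = 1 (so all 16 bits XOR to 0).

1100100011010101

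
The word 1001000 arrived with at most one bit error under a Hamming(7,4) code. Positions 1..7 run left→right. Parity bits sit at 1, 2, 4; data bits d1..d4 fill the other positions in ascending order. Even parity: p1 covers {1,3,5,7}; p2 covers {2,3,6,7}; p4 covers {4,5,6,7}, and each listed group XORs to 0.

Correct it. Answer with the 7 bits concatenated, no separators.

1001100

s1 (pos 1,3,5,7): 1⊕0⊕0⊕0 = 1
s2 (pos 2,3,6,7): 0⊕0⊕0⊕0 = 0
s4 (pos 4,5,6,7): 1⊕0⊕0⊕0 = 1
Syndrome s4…s1 = 101 → error at position 5.
Flip position 5: 1001000 → 1001100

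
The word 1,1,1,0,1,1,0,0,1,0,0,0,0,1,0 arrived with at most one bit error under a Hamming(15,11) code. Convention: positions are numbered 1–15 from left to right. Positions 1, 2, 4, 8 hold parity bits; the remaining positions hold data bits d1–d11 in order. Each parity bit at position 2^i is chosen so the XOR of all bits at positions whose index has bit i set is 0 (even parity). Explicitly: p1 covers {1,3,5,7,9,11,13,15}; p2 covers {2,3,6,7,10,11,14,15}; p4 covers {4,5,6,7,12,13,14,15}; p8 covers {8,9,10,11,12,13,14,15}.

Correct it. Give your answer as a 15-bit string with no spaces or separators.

111111001000010

s1 (pos 1,3,5,7,9,11,13,15): 1⊕1⊕1⊕0⊕1⊕0⊕0⊕0 = 0
s2 (pos 2,3,6,7,10,11,14,15): 1⊕1⊕1⊕0⊕0⊕0⊕1⊕0 = 0
s4 (pos 4,5,6,7,12,13,14,15): 0⊕1⊕1⊕0⊕0⊕0⊕1⊕0 = 1
s8 (pos 8,9,10,11,12,13,14,15): 0⊕1⊕0⊕0⊕0⊕0⊕1⊕0 = 0
Syndrome s8…s1 = 0100 → error at position 4.
Flip position 4: 111011001000010 → 111111001000010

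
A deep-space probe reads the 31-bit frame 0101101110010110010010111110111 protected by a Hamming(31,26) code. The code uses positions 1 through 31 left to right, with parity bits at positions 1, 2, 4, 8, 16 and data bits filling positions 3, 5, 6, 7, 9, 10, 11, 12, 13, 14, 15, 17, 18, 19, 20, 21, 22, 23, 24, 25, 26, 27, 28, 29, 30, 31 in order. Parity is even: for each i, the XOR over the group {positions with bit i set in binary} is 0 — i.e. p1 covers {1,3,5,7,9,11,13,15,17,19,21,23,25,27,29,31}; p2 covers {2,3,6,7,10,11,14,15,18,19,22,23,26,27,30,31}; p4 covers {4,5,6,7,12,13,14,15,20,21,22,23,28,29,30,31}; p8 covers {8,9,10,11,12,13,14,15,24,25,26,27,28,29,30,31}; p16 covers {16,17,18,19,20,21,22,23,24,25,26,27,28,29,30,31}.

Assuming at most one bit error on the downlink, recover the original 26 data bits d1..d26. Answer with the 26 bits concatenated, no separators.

s1 (pos 1,3,5,7,9,11,13,15,17,19,21,23,25,27,29,31): 0⊕0⊕1⊕1⊕1⊕0⊕0⊕1⊕0⊕0⊕1⊕1⊕1⊕1⊕1⊕1 = 0
s2 (pos 2,3,6,7,10,11,14,15,18,19,22,23,26,27,30,31): 1⊕0⊕0⊕1⊕0⊕0⊕1⊕1⊕1⊕0⊕0⊕1⊕1⊕1⊕1⊕1 = 0
s4 (pos 4,5,6,7,12,13,14,15,20,21,22,23,28,29,30,31): 1⊕1⊕0⊕1⊕1⊕0⊕1⊕1⊕0⊕1⊕0⊕1⊕0⊕1⊕1⊕1 = 1
s8 (pos 8,9,10,11,12,13,14,15,24,25,26,27,28,29,30,31): 1⊕1⊕0⊕0⊕1⊕0⊕1⊕1⊕1⊕1⊕1⊕1⊕0⊕1⊕1⊕1 = 0
s16 (pos 16,17,18,19,20,21,22,23,24,25,26,27,28,29,30,31): 0⊕0⊕1⊕0⊕0⊕1⊕0⊕1⊕1⊕1⊕1⊕1⊕0⊕1⊕1⊕1 = 0
Syndrome s16…s1 = 00100 → error at position 4.
Flip position 4: 0101101110010110010010111110111 → 0100101110010110010010111110111
Read data bits from positions 3,5,6,7,9,10,11,12,13,14,15,17,18,19,20,21,22,23,24,25,26,27,28,29,30,31: 01011001011010010111110111

01011001011010010111110111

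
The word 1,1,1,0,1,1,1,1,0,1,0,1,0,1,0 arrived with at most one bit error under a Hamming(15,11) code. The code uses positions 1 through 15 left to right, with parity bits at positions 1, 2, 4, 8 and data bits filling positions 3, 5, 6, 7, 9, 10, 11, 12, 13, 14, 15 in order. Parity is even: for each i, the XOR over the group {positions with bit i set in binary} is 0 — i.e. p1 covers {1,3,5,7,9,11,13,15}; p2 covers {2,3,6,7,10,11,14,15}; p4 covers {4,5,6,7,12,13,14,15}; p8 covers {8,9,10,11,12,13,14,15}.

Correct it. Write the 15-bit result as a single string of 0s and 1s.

111111110101010

s1 (pos 1,3,5,7,9,11,13,15): 1⊕1⊕1⊕1⊕0⊕0⊕0⊕0 = 0
s2 (pos 2,3,6,7,10,11,14,15): 1⊕1⊕1⊕1⊕1⊕0⊕1⊕0 = 0
s4 (pos 4,5,6,7,12,13,14,15): 0⊕1⊕1⊕1⊕1⊕0⊕1⊕0 = 1
s8 (pos 8,9,10,11,12,13,14,15): 1⊕0⊕1⊕0⊕1⊕0⊕1⊕0 = 0
Syndrome s8…s1 = 0100 → error at position 4.
Flip position 4: 111011110101010 → 111111110101010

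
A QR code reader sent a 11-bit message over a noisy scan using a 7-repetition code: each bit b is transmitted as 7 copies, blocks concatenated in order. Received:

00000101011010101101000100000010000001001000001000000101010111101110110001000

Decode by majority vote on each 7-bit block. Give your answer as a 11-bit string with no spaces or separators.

Block 1 (0000010): 1 one → 0
Block 2 (1011010): 4 ones → 1
Block 3 (1011010): 4 ones → 1
Block 4 (0010000): 1 one → 0
Block 5 (0010000): 1 one → 0
Block 6 (0010010): 2 ones → 0
Block 7 (0000100): 1 one → 0
Block 8 (0000101): 2 ones → 0
Block 9 (0101111): 5 ones → 1
Block 10 (0111011): 5 ones → 1
Block 11 (0001000): 1 one → 0

01100000110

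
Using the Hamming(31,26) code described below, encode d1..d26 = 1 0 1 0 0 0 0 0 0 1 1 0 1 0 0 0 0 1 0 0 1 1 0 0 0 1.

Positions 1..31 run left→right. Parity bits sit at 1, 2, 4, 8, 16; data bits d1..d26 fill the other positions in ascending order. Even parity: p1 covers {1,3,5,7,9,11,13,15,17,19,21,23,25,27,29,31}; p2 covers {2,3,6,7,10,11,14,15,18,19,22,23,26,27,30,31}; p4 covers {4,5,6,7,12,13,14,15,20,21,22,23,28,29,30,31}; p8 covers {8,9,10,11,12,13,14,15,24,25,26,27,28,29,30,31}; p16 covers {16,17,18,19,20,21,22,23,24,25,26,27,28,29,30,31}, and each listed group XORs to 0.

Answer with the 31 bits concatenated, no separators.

Place data at non-parity positions: p1 p2 1 p4 0 1 0 p8 0 0 0 0 0 1 1 p16 0 1 0 0 0 0 1 0 0 1 1 0 0 0 1
p1 (pos 1,3,5,7,9,11,13,15,17,19,21,23,25,27,29,31): XOR of data positions = 1⊕0⊕0⊕0⊕0⊕0⊕1⊕0⊕0⊕0⊕1⊕0⊕1⊕0⊕1 = 1
p2 (pos 2,3,6,7,10,11,14,15,18,19,22,23,26,27,30,31): XOR of data positions = 1⊕1⊕0⊕0⊕0⊕1⊕1⊕1⊕0⊕0⊕1⊕1⊕1⊕0⊕1 = 1
p4 (pos 4,5,6,7,12,13,14,15,20,21,22,23,28,29,30,31): XOR of data positions = 0⊕1⊕0⊕0⊕0⊕1⊕1⊕0⊕0⊕0⊕1⊕0⊕0⊕0⊕1 = 1
p8 (pos 8,9,10,11,12,13,14,15,24,25,26,27,28,29,30,31): XOR of data positions = 0⊕0⊕0⊕0⊕0⊕1⊕1⊕0⊕0⊕1⊕1⊕0⊕0⊕0⊕1 = 1
p16 (pos 16,17,18,19,20,21,22,23,24,25,26,27,28,29,30,31): XOR of data positions = 0⊕1⊕0⊕0⊕0⊕0⊕1⊕0⊕0⊕1⊕1⊕0⊕0⊕0⊕1 = 1
Codeword: 1111010100000111010000100110001

1111010100000111010000100110001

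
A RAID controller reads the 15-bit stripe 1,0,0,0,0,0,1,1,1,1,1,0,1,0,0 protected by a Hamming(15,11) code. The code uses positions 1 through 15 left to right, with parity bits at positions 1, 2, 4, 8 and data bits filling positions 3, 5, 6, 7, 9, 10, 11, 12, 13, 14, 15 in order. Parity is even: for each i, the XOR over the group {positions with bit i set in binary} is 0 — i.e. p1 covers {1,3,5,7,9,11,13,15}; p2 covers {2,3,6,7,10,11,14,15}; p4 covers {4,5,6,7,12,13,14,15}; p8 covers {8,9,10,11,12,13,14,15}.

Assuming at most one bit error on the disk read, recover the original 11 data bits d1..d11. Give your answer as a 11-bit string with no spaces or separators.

s1 (pos 1,3,5,7,9,11,13,15): 1⊕0⊕0⊕1⊕1⊕1⊕1⊕0 = 1
s2 (pos 2,3,6,7,10,11,14,15): 0⊕0⊕0⊕1⊕1⊕1⊕0⊕0 = 1
s4 (pos 4,5,6,7,12,13,14,15): 0⊕0⊕0⊕1⊕0⊕1⊕0⊕0 = 0
s8 (pos 8,9,10,11,12,13,14,15): 1⊕1⊕1⊕1⊕0⊕1⊕0⊕0 = 1
Syndrome s8…s1 = 1011 → error at position 11.
Flip position 11: 100000111110100 → 100000111100100
Read data bits from positions 3,5,6,7,9,10,11,12,13,14,15: 00011100100

00011100100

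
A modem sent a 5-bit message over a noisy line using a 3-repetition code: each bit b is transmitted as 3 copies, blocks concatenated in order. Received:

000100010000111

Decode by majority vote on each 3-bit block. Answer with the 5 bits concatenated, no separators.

Block 1 (000): 0 ones → 0
Block 2 (100): 1 one → 0
Block 3 (010): 1 one → 0
Block 4 (000): 0 ones → 0
Block 5 (111): 3 ones → 1

00001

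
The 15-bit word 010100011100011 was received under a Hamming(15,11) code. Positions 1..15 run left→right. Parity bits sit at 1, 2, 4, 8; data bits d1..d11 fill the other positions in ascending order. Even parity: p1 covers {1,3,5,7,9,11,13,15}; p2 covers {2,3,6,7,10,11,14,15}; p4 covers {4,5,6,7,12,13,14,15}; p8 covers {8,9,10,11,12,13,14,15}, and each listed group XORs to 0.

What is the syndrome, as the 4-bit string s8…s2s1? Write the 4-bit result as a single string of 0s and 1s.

s1 (pos 1,3,5,7,9,11,13,15): 0⊕0⊕0⊕0⊕1⊕0⊕0⊕1 = 0
s2 (pos 2,3,6,7,10,11,14,15): 1⊕0⊕0⊕0⊕1⊕0⊕1⊕1 = 0
s4 (pos 4,5,6,7,12,13,14,15): 1⊕0⊕0⊕0⊕0⊕0⊕1⊕1 = 1
s8 (pos 8,9,10,11,12,13,14,15): 1⊕1⊕1⊕0⊕0⊕0⊕1⊕1 = 1
Syndrome s8…s1 = 1100 → error at position 12.

1100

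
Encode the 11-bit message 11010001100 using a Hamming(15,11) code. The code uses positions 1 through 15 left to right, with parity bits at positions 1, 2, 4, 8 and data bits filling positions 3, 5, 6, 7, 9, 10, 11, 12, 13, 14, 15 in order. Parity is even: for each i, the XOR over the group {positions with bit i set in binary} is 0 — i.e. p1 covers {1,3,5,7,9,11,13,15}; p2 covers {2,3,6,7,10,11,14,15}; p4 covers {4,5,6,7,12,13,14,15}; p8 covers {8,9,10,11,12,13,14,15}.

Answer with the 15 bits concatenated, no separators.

Place data at non-parity positions: p1 p2 1 p4 1 0 1 p8 0 0 0 1 1 0 0
p1 (pos 1,3,5,7,9,11,13,15): XOR of data positions = 1⊕1⊕1⊕0⊕0⊕1⊕0 = 0
p2 (pos 2,3,6,7,10,11,14,15): XOR of data positions = 1⊕0⊕1⊕0⊕0⊕0⊕0 = 0
p4 (pos 4,5,6,7,12,13,14,15): XOR of data positions = 1⊕0⊕1⊕1⊕1⊕0⊕0 = 0
p8 (pos 8,9,10,11,12,13,14,15): XOR of data positions = 0⊕0⊕0⊕1⊕1⊕0⊕0 = 0
Codeword: 001010100001100

001010100001100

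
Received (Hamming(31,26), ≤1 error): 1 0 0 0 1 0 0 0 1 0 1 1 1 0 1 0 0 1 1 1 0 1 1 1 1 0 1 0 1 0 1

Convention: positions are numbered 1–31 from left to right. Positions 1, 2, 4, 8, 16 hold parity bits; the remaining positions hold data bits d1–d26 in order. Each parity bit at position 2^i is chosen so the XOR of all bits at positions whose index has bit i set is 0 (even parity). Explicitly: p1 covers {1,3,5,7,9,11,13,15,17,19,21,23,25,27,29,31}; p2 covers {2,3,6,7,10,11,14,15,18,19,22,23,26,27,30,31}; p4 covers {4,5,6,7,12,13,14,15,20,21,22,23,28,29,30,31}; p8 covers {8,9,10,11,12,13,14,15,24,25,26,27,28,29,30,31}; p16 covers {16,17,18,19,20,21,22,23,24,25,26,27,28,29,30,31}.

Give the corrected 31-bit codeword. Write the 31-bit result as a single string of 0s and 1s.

1001100010111010011101111010101

s1 (pos 1,3,5,7,9,11,13,15,17,19,21,23,25,27,29,31): 1⊕0⊕1⊕0⊕1⊕1⊕1⊕1⊕0⊕1⊕0⊕1⊕1⊕1⊕1⊕1 = 0
s2 (pos 2,3,6,7,10,11,14,15,18,19,22,23,26,27,30,31): 0⊕0⊕0⊕0⊕0⊕1⊕0⊕1⊕1⊕1⊕1⊕1⊕0⊕1⊕0⊕1 = 0
s4 (pos 4,5,6,7,12,13,14,15,20,21,22,23,28,29,30,31): 0⊕1⊕0⊕0⊕1⊕1⊕0⊕1⊕1⊕0⊕1⊕1⊕0⊕1⊕0⊕1 = 1
s8 (pos 8,9,10,11,12,13,14,15,24,25,26,27,28,29,30,31): 0⊕1⊕0⊕1⊕1⊕1⊕0⊕1⊕1⊕1⊕0⊕1⊕0⊕1⊕0⊕1 = 0
s16 (pos 16,17,18,19,20,21,22,23,24,25,26,27,28,29,30,31): 0⊕0⊕1⊕1⊕1⊕0⊕1⊕1⊕1⊕1⊕0⊕1⊕0⊕1⊕0⊕1 = 0
Syndrome s16…s1 = 00100 → error at position 4.
Flip position 4: 1000100010111010011101111010101 → 1001100010111010011101111010101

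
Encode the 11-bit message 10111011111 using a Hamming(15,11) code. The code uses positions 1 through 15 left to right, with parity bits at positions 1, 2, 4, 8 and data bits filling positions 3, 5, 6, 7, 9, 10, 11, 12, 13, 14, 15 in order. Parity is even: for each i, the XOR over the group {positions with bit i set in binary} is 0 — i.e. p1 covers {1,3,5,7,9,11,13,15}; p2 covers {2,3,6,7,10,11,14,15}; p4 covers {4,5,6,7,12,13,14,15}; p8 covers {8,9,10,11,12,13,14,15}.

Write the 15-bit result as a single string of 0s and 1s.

Place data at non-parity positions: p1 p2 1 p4 0 1 1 p8 1 0 1 1 1 1 1
p1 (pos 1,3,5,7,9,11,13,15): XOR of data positions = 1⊕0⊕1⊕1⊕1⊕1⊕1 = 0
p2 (pos 2,3,6,7,10,11,14,15): XOR of data positions = 1⊕1⊕1⊕0⊕1⊕1⊕1 = 0
p4 (pos 4,5,6,7,12,13,14,15): XOR of data positions = 0⊕1⊕1⊕1⊕1⊕1⊕1 = 0
p8 (pos 8,9,10,11,12,13,14,15): XOR of data positions = 1⊕0⊕1⊕1⊕1⊕1⊕1 = 0
Codeword: 001001101011111

001001101011111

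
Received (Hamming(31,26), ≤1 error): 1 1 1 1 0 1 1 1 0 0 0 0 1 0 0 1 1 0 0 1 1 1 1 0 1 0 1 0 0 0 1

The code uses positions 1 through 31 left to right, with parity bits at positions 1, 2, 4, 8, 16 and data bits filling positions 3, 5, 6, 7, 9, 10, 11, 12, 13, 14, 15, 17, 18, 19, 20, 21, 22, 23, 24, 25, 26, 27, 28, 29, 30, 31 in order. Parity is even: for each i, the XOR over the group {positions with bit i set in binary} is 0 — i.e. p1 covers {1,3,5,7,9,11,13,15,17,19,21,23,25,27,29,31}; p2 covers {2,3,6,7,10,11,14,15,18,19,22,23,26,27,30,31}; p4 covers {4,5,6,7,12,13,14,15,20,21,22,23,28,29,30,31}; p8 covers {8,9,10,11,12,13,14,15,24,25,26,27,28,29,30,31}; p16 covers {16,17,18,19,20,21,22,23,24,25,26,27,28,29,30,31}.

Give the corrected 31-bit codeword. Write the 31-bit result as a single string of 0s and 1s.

s1 (pos 1,3,5,7,9,11,13,15,17,19,21,23,25,27,29,31): 1⊕1⊕0⊕1⊕0⊕0⊕1⊕0⊕1⊕0⊕1⊕1⊕1⊕1⊕0⊕1 = 0
s2 (pos 2,3,6,7,10,11,14,15,18,19,22,23,26,27,30,31): 1⊕1⊕1⊕1⊕0⊕0⊕0⊕0⊕0⊕0⊕1⊕1⊕0⊕1⊕0⊕1 = 0
s4 (pos 4,5,6,7,12,13,14,15,20,21,22,23,28,29,30,31): 1⊕0⊕1⊕1⊕0⊕1⊕0⊕0⊕1⊕1⊕1⊕1⊕0⊕0⊕0⊕1 = 1
s8 (pos 8,9,10,11,12,13,14,15,24,25,26,27,28,29,30,31): 1⊕0⊕0⊕0⊕0⊕1⊕0⊕0⊕0⊕1⊕0⊕1⊕0⊕0⊕0⊕1 = 1
s16 (pos 16,17,18,19,20,21,22,23,24,25,26,27,28,29,30,31): 1⊕1⊕0⊕0⊕1⊕1⊕1⊕1⊕0⊕1⊕0⊕1⊕0⊕0⊕0⊕1 = 1
Syndrome s16…s1 = 11100 → error at position 28.
Flip position 28: 1111011100001001100111101010001 → 1111011100001001100111101011001

1111011100001001100111101011001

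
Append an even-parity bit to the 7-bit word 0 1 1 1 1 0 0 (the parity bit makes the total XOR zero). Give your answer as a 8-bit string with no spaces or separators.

01111000

XOR of the 7 data bits: 0⊕1⊕1⊕1⊕1⊕0⊕0 = 0
Parity bit = 0 (so all 8 bits XOR to 0).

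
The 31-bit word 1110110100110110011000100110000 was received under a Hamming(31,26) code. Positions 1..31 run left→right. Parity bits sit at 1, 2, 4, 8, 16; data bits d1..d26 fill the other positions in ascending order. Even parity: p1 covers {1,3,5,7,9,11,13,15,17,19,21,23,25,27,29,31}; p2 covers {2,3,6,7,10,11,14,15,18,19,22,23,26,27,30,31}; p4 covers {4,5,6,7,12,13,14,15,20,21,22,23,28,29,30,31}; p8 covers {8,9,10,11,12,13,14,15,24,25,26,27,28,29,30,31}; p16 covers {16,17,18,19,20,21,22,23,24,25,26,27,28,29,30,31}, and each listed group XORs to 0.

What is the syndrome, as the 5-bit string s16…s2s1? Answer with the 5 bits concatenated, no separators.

11010

s1 (pos 1,3,5,7,9,11,13,15,17,19,21,23,25,27,29,31): 1⊕1⊕1⊕0⊕0⊕1⊕0⊕1⊕0⊕1⊕0⊕1⊕0⊕1⊕0⊕0 = 0
s2 (pos 2,3,6,7,10,11,14,15,18,19,22,23,26,27,30,31): 1⊕1⊕1⊕0⊕0⊕1⊕1⊕1⊕1⊕1⊕0⊕1⊕1⊕1⊕0⊕0 = 1
s4 (pos 4,5,6,7,12,13,14,15,20,21,22,23,28,29,30,31): 0⊕1⊕1⊕0⊕1⊕0⊕1⊕1⊕0⊕0⊕0⊕1⊕0⊕0⊕0⊕0 = 0
s8 (pos 8,9,10,11,12,13,14,15,24,25,26,27,28,29,30,31): 1⊕0⊕0⊕1⊕1⊕0⊕1⊕1⊕0⊕0⊕1⊕1⊕0⊕0⊕0⊕0 = 1
s16 (pos 16,17,18,19,20,21,22,23,24,25,26,27,28,29,30,31): 0⊕0⊕1⊕1⊕0⊕0⊕0⊕1⊕0⊕0⊕1⊕1⊕0⊕0⊕0⊕0 = 1
Syndrome s16…s1 = 11010 → error at position 26.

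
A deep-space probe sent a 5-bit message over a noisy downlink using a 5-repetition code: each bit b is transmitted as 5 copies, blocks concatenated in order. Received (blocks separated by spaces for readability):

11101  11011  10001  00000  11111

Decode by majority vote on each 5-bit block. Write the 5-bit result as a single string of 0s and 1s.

11001

Block 1 (11101): 4 ones → 1
Block 2 (11011): 4 ones → 1
Block 3 (10001): 2 ones → 0
Block 4 (00000): 0 ones → 0
Block 5 (11111): 5 ones → 1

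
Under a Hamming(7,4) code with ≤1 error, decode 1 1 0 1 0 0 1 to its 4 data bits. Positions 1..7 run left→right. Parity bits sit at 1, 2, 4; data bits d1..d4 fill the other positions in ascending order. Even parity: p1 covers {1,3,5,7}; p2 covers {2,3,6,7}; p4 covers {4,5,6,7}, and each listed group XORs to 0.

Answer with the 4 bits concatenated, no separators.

s1 (pos 1,3,5,7): 1⊕0⊕0⊕1 = 0
s2 (pos 2,3,6,7): 1⊕0⊕0⊕1 = 0
s4 (pos 4,5,6,7): 1⊕0⊕0⊕1 = 0
Syndrome s4…s1 = 000 → no error.
Read data bits from positions 3,5,6,7: 0001

0001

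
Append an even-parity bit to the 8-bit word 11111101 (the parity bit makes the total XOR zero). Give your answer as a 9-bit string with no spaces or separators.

111111011

XOR of the 8 data bits: 1⊕1⊕1⊕1⊕1⊕1⊕0⊕1 = 1
Parity bit = 1 (so all 9 bits XOR to 0).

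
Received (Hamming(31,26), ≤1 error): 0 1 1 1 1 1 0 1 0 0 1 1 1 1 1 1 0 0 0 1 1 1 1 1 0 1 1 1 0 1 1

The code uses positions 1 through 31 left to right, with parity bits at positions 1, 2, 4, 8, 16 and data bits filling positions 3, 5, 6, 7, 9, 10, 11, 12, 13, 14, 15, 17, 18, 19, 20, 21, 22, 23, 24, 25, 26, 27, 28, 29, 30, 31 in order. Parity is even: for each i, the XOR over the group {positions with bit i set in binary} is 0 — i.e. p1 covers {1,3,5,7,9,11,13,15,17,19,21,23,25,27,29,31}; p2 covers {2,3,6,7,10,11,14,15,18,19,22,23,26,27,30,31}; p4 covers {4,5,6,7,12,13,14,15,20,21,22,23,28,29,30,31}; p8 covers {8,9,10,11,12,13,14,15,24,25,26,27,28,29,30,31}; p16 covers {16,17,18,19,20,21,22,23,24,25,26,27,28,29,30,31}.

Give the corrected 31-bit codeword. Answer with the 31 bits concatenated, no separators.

0111110100111111100111110111011

s1 (pos 1,3,5,7,9,11,13,15,17,19,21,23,25,27,29,31): 0⊕1⊕1⊕0⊕0⊕1⊕1⊕1⊕0⊕0⊕1⊕1⊕0⊕1⊕0⊕1 = 1
s2 (pos 2,3,6,7,10,11,14,15,18,19,22,23,26,27,30,31): 1⊕1⊕1⊕0⊕0⊕1⊕1⊕1⊕0⊕0⊕1⊕1⊕1⊕1⊕1⊕1 = 0
s4 (pos 4,5,6,7,12,13,14,15,20,21,22,23,28,29,30,31): 1⊕1⊕1⊕0⊕1⊕1⊕1⊕1⊕1⊕1⊕1⊕1⊕1⊕0⊕1⊕1 = 0
s8 (pos 8,9,10,11,12,13,14,15,24,25,26,27,28,29,30,31): 1⊕0⊕0⊕1⊕1⊕1⊕1⊕1⊕1⊕0⊕1⊕1⊕1⊕0⊕1⊕1 = 0
s16 (pos 16,17,18,19,20,21,22,23,24,25,26,27,28,29,30,31): 1⊕0⊕0⊕0⊕1⊕1⊕1⊕1⊕1⊕0⊕1⊕1⊕1⊕0⊕1⊕1 = 1
Syndrome s16…s1 = 10001 → error at position 17.
Flip position 17: 0111110100111111000111110111011 → 0111110100111111100111110111011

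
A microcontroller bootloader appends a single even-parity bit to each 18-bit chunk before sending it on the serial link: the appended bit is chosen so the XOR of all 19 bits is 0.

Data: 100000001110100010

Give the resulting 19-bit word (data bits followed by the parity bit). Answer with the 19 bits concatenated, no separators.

XOR of the 18 data bits: 1⊕0⊕0⊕0⊕0⊕0⊕0⊕0⊕1⊕1⊕1⊕0⊕1⊕0⊕0⊕0⊕1⊕0 = 0
Parity bit = 0 (so all 19 bits XOR to 0).

1000000011101000100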